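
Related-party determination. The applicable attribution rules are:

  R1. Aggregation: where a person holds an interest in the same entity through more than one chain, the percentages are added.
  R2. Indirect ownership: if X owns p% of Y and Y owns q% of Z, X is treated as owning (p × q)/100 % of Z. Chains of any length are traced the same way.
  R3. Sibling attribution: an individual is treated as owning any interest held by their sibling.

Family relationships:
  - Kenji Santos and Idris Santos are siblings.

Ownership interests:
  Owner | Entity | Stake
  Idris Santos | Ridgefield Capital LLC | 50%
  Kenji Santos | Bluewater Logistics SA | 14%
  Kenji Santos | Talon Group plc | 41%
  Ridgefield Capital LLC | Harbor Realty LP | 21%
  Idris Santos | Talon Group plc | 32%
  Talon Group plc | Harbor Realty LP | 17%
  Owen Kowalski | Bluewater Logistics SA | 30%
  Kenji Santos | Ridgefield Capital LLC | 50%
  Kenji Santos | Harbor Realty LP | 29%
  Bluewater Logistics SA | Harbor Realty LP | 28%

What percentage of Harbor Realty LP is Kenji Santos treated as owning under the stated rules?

66.33%

By sibling attribution (R3), Kenji Santos is treated as also owning Idris Santos's interest in Talon Group plc, giving 41% + 32% = 73%.
By sibling attribution (R3), Kenji Santos is treated as also owning Idris Santos's interest in Ridgefield Capital LLC, giving 50% + 50% = 100%.
Chain via Talon Group plc (R2): 73% × 17% = 12.41% of Harbor Realty LP.
Chain via Bluewater Logistics SA (R2): 14% × 28% = 3.92% of Harbor Realty LP.
Chain via Ridgefield Capital LLC (R2): 100% × 21% = 21% of Harbor Realty LP.
Direct interest in Harbor Realty LP: 29%.
Aggregating (R1): 12.41% + 3.92% + 21% + 29% = 66.33%.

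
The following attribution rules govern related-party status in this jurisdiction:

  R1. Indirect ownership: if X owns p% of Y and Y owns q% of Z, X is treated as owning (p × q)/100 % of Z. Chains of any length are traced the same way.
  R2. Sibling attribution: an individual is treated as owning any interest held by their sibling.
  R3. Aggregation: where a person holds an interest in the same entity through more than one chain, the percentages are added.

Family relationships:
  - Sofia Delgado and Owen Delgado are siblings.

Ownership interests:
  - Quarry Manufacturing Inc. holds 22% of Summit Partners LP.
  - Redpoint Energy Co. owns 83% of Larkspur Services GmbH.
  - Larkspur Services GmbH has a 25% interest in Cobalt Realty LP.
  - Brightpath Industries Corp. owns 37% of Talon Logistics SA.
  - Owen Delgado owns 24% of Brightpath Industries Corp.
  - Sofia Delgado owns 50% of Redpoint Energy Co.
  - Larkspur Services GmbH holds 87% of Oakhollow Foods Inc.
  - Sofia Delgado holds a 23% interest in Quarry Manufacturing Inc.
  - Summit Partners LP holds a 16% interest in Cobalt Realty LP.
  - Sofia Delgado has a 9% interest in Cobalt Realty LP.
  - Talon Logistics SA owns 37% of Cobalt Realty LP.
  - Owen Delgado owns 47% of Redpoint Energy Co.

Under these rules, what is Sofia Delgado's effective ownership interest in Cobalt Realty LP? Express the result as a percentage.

By sibling attribution (R2), Sofia Delgado is treated as also owning Owen Delgado's interest in Redpoint Energy Co, giving 50% + 47% = 97%.
By sibling attribution (R2), Sofia Delgado is treated as owning Owen Delgado's 24% interest in Brightpath Industries Corp.
Chain via Quarry Manufacturing Inc. → Summit Partners LP (R1): 23% × 22% × 16% = 0.8096% of Cobalt Realty LP.
Chain via Redpoint Energy Co. → Larkspur Services GmbH (R1): 97% × 83% × 25% = 20.1275% of Cobalt Realty LP.
Direct interest in Cobalt Realty LP: 9%.
Chain via Brightpath Industries Corp. → Talon Logistics SA (R1): 24% × 37% × 37% = 3.2856% of Cobalt Realty LP.
Aggregating (R3): 0.8096% + 20.1275% + 9% + 3.2856% = 33.2227%.

33.2227%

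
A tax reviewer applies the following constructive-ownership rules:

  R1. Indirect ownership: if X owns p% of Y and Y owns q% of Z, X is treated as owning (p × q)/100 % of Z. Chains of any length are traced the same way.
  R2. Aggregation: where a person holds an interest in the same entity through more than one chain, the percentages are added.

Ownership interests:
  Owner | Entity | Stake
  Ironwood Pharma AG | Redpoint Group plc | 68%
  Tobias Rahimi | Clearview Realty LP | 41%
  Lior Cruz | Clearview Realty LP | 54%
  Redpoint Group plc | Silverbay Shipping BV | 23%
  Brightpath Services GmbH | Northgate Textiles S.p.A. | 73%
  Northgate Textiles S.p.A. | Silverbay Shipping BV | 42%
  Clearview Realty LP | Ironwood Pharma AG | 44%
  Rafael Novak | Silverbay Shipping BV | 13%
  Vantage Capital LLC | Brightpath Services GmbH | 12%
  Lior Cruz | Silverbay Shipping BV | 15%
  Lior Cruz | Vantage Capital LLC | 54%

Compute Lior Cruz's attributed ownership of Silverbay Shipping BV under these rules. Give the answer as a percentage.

Chain via Clearview Realty LP → Ironwood Pharma AG → Redpoint Group plc (R1): 54% × 44% × 68% × 23% = 3.716064% of Silverbay Shipping BV.
Chain via Vantage Capital LLC → Brightpath Services GmbH → Northgate Textiles S.p.A. (R1): 54% × 12% × 73% × 42% = 1.986768% of Silverbay Shipping BV.
Direct interest in Silverbay Shipping BV: 15%.
Aggregating (R2): 3.716064% + 1.986768% + 15% = 20.702832%.

20.702832%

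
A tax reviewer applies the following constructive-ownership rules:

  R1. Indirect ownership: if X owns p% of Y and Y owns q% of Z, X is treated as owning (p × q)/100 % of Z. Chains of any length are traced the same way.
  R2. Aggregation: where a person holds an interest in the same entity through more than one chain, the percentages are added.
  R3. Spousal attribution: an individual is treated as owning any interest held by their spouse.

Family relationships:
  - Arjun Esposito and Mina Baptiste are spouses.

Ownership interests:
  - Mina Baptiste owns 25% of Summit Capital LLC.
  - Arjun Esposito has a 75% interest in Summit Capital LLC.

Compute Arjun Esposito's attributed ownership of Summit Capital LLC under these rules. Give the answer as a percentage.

By spousal attribution (R3), Arjun Esposito is treated as also owning Mina Baptiste's interest in Summit Capital LLC, giving 75% + 25% = 100%.
Direct interest in Summit Capital LLC: 100%.

100%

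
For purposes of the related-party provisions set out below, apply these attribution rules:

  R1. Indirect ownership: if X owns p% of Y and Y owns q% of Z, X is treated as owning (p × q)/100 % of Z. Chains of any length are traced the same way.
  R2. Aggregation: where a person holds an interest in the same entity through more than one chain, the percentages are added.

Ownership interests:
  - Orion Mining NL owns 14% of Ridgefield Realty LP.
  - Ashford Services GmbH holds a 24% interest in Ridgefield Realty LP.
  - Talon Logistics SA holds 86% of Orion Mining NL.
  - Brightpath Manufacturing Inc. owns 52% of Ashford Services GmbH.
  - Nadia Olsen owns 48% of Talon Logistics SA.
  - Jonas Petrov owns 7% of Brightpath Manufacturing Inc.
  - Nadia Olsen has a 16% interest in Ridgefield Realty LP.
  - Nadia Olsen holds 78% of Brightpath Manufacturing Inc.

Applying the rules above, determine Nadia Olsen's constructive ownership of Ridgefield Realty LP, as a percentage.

Chain via Talon Logistics SA → Orion Mining NL (R1): 48% × 86% × 14% = 5.7792% of Ridgefield Realty LP.
Chain via Brightpath Manufacturing Inc. → Ashford Services GmbH (R1): 78% × 52% × 24% = 9.7344% of Ridgefield Realty LP.
Direct interest in Ridgefield Realty LP: 16%.
Aggregating (R2): 5.7792% + 9.7344% + 16% = 31.5136%.

31.5136%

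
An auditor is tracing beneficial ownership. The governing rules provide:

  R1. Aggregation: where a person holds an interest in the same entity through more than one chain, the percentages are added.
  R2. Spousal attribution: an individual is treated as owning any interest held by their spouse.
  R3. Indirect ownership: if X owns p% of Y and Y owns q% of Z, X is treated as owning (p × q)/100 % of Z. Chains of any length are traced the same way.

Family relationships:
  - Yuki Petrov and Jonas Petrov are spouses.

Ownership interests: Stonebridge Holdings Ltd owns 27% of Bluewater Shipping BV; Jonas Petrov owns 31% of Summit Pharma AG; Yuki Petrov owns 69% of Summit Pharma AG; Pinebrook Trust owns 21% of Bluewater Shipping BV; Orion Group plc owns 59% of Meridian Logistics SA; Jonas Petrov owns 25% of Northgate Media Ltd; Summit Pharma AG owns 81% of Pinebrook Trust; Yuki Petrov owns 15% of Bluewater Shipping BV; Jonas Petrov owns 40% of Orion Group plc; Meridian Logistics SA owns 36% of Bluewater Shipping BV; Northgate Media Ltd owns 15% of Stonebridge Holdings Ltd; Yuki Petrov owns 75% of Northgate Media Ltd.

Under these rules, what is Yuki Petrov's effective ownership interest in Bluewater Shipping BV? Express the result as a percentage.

44.556%

By spousal attribution (R2), Yuki Petrov is treated as also owning Jonas Petrov's interest in Summit Pharma AG, giving 69% + 31% = 100%.
By spousal attribution (R2), Yuki Petrov is treated as also owning Jonas Petrov's interest in Northgate Media Ltd, giving 75% + 25% = 100%.
By spousal attribution (R2), Yuki Petrov is treated as owning Jonas Petrov's 40% interest in Orion Group plc.
Chain via Summit Pharma AG → Pinebrook Trust (R3): 100% × 81% × 21% = 17.01% of Bluewater Shipping BV.
Chain via Northgate Media Ltd → Stonebridge Holdings Ltd (R3): 100% × 15% × 27% = 4.05% of Bluewater Shipping BV.
Direct interest in Bluewater Shipping BV: 15%.
Chain via Orion Group plc → Meridian Logistics SA (R3): 40% × 59% × 36% = 8.496% of Bluewater Shipping BV.
Aggregating (R1): 17.01% + 4.05% + 15% + 8.496% = 44.556%.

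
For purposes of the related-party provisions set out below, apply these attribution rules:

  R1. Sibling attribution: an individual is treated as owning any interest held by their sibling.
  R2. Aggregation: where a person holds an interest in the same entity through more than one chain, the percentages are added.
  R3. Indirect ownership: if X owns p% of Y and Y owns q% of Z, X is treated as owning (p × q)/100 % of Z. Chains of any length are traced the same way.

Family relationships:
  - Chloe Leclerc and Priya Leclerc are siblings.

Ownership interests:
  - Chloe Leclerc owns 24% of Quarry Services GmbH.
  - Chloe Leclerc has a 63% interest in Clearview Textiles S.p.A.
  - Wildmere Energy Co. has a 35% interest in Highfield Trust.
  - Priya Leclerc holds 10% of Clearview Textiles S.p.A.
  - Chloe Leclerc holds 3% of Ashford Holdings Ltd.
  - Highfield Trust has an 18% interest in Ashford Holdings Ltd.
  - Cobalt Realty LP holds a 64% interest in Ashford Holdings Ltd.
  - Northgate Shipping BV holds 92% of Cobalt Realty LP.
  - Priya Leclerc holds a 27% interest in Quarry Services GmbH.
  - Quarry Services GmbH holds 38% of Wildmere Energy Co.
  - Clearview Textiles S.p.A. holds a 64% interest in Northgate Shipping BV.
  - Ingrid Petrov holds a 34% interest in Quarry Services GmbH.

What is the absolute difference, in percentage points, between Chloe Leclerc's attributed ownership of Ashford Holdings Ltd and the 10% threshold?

21.729676

By sibling attribution (R1), Chloe Leclerc is treated as also owning Priya Leclerc's interest in Clearview Textiles S.p.A, giving 63% + 10% = 73%.
By sibling attribution (R1), Chloe Leclerc is treated as also owning Priya Leclerc's interest in Quarry Services GmbH, giving 24% + 27% = 51%.
Chain via Clearview Textiles S.p.A. → Northgate Shipping BV → Cobalt Realty LP (R3): 73% × 64% × 92% × 64% = 27.508736% of Ashford Holdings Ltd.
Chain via Quarry Services GmbH → Wildmere Energy Co. → Highfield Trust (R3): 51% × 38% × 35% × 18% = 1.22094% of Ashford Holdings Ltd.
Direct interest in Ashford Holdings Ltd: 3%.
Aggregating (R2): 27.508736% + 1.22094% + 3% = 31.729676%.
31.729676% exceeds the 10% threshold by 21.729676 percentage points.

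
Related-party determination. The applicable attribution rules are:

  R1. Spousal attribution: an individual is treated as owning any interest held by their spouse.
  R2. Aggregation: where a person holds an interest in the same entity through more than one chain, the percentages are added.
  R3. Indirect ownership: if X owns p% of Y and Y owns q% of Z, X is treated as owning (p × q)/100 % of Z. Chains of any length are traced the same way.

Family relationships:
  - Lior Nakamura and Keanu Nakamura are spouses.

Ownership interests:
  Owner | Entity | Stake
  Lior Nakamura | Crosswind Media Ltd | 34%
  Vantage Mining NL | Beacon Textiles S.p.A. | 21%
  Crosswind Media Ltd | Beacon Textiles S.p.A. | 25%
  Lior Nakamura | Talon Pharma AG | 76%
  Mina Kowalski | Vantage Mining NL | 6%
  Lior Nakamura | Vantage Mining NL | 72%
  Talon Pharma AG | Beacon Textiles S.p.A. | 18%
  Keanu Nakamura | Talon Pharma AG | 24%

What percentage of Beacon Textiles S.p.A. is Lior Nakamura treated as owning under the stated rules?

By spousal attribution (R1), Lior Nakamura is treated as also owning Keanu Nakamura's interest in Talon Pharma AG, giving 76% + 24% = 100%.
Chain via Crosswind Media Ltd (R3): 34% × 25% = 8.5% of Beacon Textiles S.p.A.
Chain via Talon Pharma AG (R3): 100% × 18% = 18% of Beacon Textiles S.p.A.
Chain via Vantage Mining NL (R3): 72% × 21% = 15.12% of Beacon Textiles S.p.A.
Aggregating (R2): 8.5% + 18% + 15.12% = 41.62%.

41.62%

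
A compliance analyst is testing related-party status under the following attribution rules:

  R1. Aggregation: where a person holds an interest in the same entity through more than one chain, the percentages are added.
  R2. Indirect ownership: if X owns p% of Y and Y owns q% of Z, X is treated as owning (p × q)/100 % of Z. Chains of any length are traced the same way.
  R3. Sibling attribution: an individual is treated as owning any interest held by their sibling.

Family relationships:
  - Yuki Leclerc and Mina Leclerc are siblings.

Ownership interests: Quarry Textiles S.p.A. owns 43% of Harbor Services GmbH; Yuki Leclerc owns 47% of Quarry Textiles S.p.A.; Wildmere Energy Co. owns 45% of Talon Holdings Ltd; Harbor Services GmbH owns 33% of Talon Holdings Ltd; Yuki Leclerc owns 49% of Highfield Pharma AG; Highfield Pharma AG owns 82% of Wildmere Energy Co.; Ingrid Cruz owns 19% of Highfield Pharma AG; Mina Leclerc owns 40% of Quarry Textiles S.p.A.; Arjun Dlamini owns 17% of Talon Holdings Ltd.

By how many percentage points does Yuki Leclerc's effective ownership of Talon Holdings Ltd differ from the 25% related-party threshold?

5.4263

By sibling attribution (R3), Yuki Leclerc is treated as also owning Mina Leclerc's interest in Quarry Textiles S.p.A, giving 47% + 40% = 87%.
Chain via Highfield Pharma AG → Wildmere Energy Co. (R2): 49% × 82% × 45% = 18.081% of Talon Holdings Ltd.
Chain via Quarry Textiles S.p.A. → Harbor Services GmbH (R2): 87% × 43% × 33% = 12.3453% of Talon Holdings Ltd.
Aggregating (R1): 18.081% + 12.3453% = 30.4263%.
30.4263% exceeds the 25% threshold by 5.4263 percentage points.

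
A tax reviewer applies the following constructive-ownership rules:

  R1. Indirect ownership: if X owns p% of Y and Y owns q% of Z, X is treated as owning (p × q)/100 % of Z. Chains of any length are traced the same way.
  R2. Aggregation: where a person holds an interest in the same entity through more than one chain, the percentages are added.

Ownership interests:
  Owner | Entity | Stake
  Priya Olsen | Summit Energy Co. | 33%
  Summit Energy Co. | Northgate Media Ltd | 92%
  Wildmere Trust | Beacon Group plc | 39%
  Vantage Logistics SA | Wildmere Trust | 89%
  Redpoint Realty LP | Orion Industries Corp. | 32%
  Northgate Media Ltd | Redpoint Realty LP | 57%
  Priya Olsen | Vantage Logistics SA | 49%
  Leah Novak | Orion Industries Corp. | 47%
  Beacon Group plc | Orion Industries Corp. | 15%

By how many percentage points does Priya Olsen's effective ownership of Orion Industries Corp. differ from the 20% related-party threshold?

Chain via Summit Energy Co. → Northgate Media Ltd → Redpoint Realty LP (R1): 33% × 92% × 57% × 32% = 5.537664% of Orion Industries Corp.
Chain via Vantage Logistics SA → Wildmere Trust → Beacon Group plc (R1): 49% × 89% × 39% × 15% = 2.551185% of Orion Industries Corp.
Aggregating (R2): 5.537664% + 2.551185% = 8.088849%.
8.088849% falls short of the 20% threshold by 11.911151 percentage points.

11.911151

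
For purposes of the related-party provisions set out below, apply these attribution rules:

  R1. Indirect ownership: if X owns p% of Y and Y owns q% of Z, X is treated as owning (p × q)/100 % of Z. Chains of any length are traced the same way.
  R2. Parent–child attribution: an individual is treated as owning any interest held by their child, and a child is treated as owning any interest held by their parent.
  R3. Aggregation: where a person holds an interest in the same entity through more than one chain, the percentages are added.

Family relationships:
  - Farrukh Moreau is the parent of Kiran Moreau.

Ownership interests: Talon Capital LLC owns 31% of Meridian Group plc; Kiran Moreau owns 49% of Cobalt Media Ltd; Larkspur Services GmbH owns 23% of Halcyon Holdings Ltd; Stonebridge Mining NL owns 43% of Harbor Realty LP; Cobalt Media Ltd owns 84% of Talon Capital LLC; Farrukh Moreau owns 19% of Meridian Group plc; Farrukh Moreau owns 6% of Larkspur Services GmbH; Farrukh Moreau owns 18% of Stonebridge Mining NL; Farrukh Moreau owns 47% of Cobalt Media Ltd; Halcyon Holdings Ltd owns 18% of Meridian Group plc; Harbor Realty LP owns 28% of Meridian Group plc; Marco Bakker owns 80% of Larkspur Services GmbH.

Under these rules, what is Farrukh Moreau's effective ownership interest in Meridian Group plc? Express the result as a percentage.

By parent–child attribution (R2), Farrukh Moreau is treated as also owning Kiran Moreau's interest in Cobalt Media Ltd, giving 47% + 49% = 96%.
Chain via Larkspur Services GmbH → Halcyon Holdings Ltd (R1): 6% × 23% × 18% = 0.2484% of Meridian Group plc.
Chain via Stonebridge Mining NL → Harbor Realty LP (R1): 18% × 43% × 28% = 2.1672% of Meridian Group plc.
Chain via Cobalt Media Ltd → Talon Capital LLC (R1): 96% × 84% × 31% = 24.9984% of Meridian Group plc.
Direct interest in Meridian Group plc: 19%.
Aggregating (R3): 0.2484% + 2.1672% + 24.9984% + 19% = 46.414%.

46.414%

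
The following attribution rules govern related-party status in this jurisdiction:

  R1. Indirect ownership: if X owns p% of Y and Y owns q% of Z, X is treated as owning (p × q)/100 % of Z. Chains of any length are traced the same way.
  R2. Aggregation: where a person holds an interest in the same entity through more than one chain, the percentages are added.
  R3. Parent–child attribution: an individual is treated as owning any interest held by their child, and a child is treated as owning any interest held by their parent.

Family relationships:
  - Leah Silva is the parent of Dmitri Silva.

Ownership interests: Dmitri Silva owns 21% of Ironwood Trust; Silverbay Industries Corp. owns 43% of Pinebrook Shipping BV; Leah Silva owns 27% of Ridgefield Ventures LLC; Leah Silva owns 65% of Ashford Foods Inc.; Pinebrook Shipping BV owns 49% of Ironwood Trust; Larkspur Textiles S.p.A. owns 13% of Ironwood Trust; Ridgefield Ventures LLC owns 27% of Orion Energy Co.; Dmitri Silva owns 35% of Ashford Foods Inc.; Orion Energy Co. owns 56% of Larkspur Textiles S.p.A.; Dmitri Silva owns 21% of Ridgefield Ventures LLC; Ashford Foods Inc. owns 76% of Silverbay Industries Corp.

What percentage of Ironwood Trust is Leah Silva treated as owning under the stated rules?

37.956688%

By parent–child attribution (R3), Leah Silva is treated as also owning Dmitri Silva's interest in Ridgefield Ventures LLC, giving 27% + 21% = 48%.
By parent–child attribution (R3), Leah Silva is treated as also owning Dmitri Silva's interest in Ashford Foods Inc, giving 65% + 35% = 100%.
By parent–child attribution (R3), Leah Silva is treated as owning Dmitri Silva's 21% interest in Ironwood Trust.
Chain via Ridgefield Ventures LLC → Orion Energy Co. → Larkspur Textiles S.p.A. (R1): 48% × 27% × 56% × 13% = 0.943488% of Ironwood Trust.
Chain via Ashford Foods Inc. → Silverbay Industries Corp. → Pinebrook Shipping BV (R1): 100% × 76% × 43% × 49% = 16.0132% of Ironwood Trust.
Direct interest in Ironwood Trust: 21%.
Aggregating (R2): 0.943488% + 16.0132% + 21% = 37.956688%.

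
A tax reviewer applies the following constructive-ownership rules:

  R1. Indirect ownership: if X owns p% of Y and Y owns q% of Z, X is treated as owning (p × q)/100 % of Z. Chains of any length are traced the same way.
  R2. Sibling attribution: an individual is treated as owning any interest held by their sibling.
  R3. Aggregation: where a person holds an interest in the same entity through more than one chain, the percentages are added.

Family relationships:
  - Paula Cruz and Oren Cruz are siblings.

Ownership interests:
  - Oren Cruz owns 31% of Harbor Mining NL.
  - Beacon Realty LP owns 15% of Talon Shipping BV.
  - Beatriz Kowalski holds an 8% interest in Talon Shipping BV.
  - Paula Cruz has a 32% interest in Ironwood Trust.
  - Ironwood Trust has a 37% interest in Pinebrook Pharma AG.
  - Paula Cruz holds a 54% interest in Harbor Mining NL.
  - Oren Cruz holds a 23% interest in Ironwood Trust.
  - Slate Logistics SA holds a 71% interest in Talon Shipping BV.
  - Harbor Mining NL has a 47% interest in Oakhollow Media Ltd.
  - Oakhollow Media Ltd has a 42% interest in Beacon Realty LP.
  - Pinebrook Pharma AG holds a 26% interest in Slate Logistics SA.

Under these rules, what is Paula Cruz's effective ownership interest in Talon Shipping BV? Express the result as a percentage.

By sibling attribution (R2), Paula Cruz is treated as also owning Oren Cruz's interest in Harbor Mining NL, giving 54% + 31% = 85%.
By sibling attribution (R2), Paula Cruz is treated as also owning Oren Cruz's interest in Ironwood Trust, giving 32% + 23% = 55%.
Chain via Harbor Mining NL → Oakhollow Media Ltd → Beacon Realty LP (R1): 85% × 47% × 42% × 15% = 2.51685% of Talon Shipping BV.
Chain via Ironwood Trust → Pinebrook Pharma AG → Slate Logistics SA (R1): 55% × 37% × 26% × 71% = 3.75661% of Talon Shipping BV.
Aggregating (R3): 2.51685% + 3.75661% = 6.27346%.

6.27346%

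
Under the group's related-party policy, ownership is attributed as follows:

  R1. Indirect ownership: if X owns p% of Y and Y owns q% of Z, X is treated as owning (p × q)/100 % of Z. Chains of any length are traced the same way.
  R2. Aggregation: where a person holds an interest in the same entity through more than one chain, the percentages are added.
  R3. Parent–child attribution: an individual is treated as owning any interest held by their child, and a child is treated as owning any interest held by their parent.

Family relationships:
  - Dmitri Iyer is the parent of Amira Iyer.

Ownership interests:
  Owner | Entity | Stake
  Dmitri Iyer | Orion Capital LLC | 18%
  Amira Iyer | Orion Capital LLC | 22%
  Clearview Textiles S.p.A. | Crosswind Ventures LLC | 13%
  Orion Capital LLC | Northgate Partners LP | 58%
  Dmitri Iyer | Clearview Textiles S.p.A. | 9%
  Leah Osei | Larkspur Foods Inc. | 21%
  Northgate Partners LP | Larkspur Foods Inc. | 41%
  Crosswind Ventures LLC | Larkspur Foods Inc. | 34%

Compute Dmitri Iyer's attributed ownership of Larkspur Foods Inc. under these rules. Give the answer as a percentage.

By parent–child attribution (R3), Dmitri Iyer is treated as also owning Amira Iyer's interest in Orion Capital LLC, giving 18% + 22% = 40%.
Chain via Orion Capital LLC → Northgate Partners LP (R1): 40% × 58% × 41% = 9.512% of Larkspur Foods Inc.
Chain via Clearview Textiles S.p.A. → Crosswind Ventures LLC (R1): 9% × 13% × 34% = 0.3978% of Larkspur Foods Inc.
Aggregating (R2): 9.512% + 0.3978% = 9.9098%.

9.9098%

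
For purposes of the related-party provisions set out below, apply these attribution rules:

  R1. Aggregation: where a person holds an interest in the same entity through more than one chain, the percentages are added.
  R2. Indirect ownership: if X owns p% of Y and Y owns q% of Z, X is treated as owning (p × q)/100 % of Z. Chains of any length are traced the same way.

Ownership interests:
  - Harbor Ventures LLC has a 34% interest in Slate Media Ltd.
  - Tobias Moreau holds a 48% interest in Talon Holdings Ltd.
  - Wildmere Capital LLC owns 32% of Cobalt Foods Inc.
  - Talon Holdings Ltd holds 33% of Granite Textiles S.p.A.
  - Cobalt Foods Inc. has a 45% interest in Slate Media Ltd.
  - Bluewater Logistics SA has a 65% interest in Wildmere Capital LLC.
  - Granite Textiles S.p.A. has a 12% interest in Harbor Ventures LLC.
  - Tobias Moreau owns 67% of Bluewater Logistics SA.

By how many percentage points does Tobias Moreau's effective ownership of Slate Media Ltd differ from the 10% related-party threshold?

3.082528

Chain via Bluewater Logistics SA → Wildmere Capital LLC → Cobalt Foods Inc. (R2): 67% × 65% × 32% × 45% = 6.2712% of Slate Media Ltd.
Chain via Talon Holdings Ltd → Granite Textiles S.p.A. → Harbor Ventures LLC (R2): 48% × 33% × 12% × 34% = 0.646272% of Slate Media Ltd.
Aggregating (R1): 6.2712% + 0.646272% = 6.917472%.
6.917472% falls short of the 10% threshold by 3.082528 percentage points.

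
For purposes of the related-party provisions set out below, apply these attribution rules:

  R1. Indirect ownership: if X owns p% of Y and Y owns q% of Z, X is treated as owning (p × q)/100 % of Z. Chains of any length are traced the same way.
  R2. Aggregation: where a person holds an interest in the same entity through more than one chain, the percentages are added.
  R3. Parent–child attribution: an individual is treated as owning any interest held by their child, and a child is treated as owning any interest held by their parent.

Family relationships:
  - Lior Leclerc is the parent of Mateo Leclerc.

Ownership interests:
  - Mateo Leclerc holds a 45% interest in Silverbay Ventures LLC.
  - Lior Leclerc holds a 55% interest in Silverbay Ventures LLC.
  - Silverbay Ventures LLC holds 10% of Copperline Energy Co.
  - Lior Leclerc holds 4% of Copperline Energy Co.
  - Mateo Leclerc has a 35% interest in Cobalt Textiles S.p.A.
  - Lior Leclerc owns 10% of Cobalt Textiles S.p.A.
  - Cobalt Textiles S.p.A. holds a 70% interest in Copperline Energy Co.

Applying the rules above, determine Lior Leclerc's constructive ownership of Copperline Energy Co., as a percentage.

45.5%

By parent–child attribution (R3), Lior Leclerc is treated as also owning Mateo Leclerc's interest in Silverbay Ventures LLC, giving 55% + 45% = 100%.
By parent–child attribution (R3), Lior Leclerc is treated as also owning Mateo Leclerc's interest in Cobalt Textiles S.p.A, giving 10% + 35% = 45%.
Chain via Silverbay Ventures LLC (R1): 100% × 10% = 10% of Copperline Energy Co.
Chain via Cobalt Textiles S.p.A. (R1): 45% × 70% = 31.5% of Copperline Energy Co.
Direct interest in Copperline Energy Co: 4%.
Aggregating (R2): 10% + 31.5% + 4% = 45.5%.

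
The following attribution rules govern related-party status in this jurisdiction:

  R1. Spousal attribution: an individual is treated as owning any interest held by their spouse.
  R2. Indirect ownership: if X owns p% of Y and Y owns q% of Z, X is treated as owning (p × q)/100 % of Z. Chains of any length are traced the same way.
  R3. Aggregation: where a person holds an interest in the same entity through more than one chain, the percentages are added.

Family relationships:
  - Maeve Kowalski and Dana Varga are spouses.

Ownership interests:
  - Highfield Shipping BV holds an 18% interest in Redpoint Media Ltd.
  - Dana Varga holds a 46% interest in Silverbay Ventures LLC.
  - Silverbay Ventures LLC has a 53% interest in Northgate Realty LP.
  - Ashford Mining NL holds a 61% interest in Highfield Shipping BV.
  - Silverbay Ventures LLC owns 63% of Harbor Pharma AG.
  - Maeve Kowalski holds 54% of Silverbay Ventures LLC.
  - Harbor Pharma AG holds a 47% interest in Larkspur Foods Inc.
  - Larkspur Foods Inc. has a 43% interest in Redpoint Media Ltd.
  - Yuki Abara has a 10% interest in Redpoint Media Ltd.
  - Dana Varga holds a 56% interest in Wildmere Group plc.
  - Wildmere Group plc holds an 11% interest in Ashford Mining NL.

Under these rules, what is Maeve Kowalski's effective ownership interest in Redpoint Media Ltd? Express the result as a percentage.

13.408668%

By spousal attribution (R1), Maeve Kowalski is treated as also owning Dana Varga's interest in Silverbay Ventures LLC, giving 54% + 46% = 100%.
By spousal attribution (R1), Maeve Kowalski is treated as owning Dana Varga's 56% interest in Wildmere Group plc.
Chain via Silverbay Ventures LLC → Harbor Pharma AG → Larkspur Foods Inc. (R2): 100% × 63% × 47% × 43% = 12.7323% of Redpoint Media Ltd.
Chain via Wildmere Group plc → Ashford Mining NL → Highfield Shipping BV (R2): 56% × 11% × 61% × 18% = 0.676368% of Redpoint Media Ltd.
Aggregating (R3): 12.7323% + 0.676368% = 13.408668%.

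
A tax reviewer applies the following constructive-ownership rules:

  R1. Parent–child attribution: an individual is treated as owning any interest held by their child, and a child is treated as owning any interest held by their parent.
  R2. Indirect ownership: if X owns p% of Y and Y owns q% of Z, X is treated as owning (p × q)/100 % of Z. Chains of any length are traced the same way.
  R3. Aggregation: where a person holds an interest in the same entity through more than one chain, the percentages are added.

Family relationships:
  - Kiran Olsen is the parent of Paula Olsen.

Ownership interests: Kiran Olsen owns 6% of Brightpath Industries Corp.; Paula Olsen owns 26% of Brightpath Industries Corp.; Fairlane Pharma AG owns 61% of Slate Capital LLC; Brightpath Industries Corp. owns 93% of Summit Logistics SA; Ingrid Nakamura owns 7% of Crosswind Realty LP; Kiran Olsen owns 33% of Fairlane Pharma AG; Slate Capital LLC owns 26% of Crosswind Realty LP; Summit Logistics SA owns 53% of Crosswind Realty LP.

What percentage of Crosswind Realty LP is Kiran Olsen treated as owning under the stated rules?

By parent–child attribution (R1), Kiran Olsen is treated as also owning Paula Olsen's interest in Brightpath Industries Corp, giving 6% + 26% = 32%.
Chain via Brightpath Industries Corp. → Summit Logistics SA (R2): 32% × 93% × 53% = 15.7728% of Crosswind Realty LP.
Chain via Fairlane Pharma AG → Slate Capital LLC (R2): 33% × 61% × 26% = 5.2338% of Crosswind Realty LP.
Aggregating (R3): 15.7728% + 5.2338% = 21.0066%.

21.0066%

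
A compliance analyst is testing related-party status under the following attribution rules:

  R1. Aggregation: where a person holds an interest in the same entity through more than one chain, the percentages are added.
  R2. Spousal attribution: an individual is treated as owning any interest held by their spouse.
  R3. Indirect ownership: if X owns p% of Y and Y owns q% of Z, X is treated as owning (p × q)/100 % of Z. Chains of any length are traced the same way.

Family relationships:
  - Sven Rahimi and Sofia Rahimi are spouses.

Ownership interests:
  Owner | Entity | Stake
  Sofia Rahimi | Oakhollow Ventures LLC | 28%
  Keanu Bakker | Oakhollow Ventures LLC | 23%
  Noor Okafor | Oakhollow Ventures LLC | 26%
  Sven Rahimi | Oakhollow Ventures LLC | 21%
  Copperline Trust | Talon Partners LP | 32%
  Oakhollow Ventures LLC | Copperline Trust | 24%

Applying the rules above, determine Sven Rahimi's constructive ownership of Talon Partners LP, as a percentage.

By spousal attribution (R2), Sven Rahimi is treated as also owning Sofia Rahimi's interest in Oakhollow Ventures LLC, giving 21% + 28% = 49%.
Chain via Oakhollow Ventures LLC → Copperline Trust (R3): 49% × 24% × 32% = 3.7632% of Talon Partners LP.

3.7632%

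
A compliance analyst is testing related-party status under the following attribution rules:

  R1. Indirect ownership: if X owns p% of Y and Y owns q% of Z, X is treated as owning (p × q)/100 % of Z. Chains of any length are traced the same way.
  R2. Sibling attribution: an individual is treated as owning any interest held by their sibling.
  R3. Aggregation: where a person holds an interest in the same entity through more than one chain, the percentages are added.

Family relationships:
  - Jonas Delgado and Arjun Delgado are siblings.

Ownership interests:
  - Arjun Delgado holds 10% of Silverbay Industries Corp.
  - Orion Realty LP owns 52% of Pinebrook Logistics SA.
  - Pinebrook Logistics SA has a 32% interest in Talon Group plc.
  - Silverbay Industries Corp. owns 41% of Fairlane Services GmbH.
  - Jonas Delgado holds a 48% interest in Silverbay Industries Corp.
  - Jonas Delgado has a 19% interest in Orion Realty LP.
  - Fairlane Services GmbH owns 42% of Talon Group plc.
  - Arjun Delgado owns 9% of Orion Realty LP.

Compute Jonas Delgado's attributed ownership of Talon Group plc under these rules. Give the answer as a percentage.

By sibling attribution (R2), Jonas Delgado is treated as also owning Arjun Delgado's interest in Silverbay Industries Corp, giving 48% + 10% = 58%.
By sibling attribution (R2), Jonas Delgado is treated as also owning Arjun Delgado's interest in Orion Realty LP, giving 19% + 9% = 28%.
Chain via Silverbay Industries Corp. → Fairlane Services GmbH (R1): 58% × 41% × 42% = 9.9876% of Talon Group plc.
Chain via Orion Realty LP → Pinebrook Logistics SA (R1): 28% × 52% × 32% = 4.6592% of Talon Group plc.
Aggregating (R3): 9.9876% + 4.6592% = 14.6468%.

14.6468%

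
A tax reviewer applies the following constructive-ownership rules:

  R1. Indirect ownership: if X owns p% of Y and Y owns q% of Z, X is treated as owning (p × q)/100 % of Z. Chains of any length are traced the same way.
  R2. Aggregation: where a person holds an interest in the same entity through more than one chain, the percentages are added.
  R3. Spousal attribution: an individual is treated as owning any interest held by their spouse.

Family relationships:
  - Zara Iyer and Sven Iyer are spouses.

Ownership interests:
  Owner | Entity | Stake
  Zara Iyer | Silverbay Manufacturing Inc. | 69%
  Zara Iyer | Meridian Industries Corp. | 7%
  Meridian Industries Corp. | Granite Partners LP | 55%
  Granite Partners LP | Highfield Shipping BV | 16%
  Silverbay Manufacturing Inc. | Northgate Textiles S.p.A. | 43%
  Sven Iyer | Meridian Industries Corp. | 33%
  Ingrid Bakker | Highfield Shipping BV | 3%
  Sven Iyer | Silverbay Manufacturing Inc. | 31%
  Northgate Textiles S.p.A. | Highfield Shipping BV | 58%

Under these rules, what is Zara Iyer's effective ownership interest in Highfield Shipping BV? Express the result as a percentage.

By spousal attribution (R3), Zara Iyer is treated as also owning Sven Iyer's interest in Silverbay Manufacturing Inc, giving 69% + 31% = 100%.
By spousal attribution (R3), Zara Iyer is treated as also owning Sven Iyer's interest in Meridian Industries Corp, giving 7% + 33% = 40%.
Chain via Silverbay Manufacturing Inc. → Northgate Textiles S.p.A. (R1): 100% × 43% × 58% = 24.94% of Highfield Shipping BV.
Chain via Meridian Industries Corp. → Granite Partners LP (R1): 40% × 55% × 16% = 3.52% of Highfield Shipping BV.
Aggregating (R2): 24.94% + 3.52% = 28.46%.

28.46%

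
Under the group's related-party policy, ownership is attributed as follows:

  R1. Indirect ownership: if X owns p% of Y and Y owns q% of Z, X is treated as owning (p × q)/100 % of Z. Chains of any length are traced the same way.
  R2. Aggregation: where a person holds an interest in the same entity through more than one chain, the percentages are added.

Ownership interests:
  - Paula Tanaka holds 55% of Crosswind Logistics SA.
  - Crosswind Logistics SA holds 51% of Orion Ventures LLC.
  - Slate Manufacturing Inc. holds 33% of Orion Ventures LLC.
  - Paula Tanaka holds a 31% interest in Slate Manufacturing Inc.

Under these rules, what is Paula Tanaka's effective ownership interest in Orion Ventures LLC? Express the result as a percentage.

Chain via Crosswind Logistics SA (R1): 55% × 51% = 28.05% of Orion Ventures LLC.
Chain via Slate Manufacturing Inc. (R1): 31% × 33% = 10.23% of Orion Ventures LLC.
Aggregating (R2): 28.05% + 10.23% = 38.28%.

38.28%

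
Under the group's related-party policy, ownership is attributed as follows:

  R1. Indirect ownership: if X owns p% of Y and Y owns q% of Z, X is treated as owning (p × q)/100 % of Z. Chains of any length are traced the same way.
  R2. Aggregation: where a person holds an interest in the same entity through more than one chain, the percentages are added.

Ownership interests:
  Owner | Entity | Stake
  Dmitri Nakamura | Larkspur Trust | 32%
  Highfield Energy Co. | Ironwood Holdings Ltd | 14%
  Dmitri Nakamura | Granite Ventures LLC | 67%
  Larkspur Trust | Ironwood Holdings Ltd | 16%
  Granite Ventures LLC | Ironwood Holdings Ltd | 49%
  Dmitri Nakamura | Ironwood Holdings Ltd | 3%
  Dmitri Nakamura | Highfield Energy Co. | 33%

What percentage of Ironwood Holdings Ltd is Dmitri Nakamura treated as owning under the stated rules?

Chain via Granite Ventures LLC (R1): 67% × 49% = 32.83% of Ironwood Holdings Ltd.
Chain via Highfield Energy Co. (R1): 33% × 14% = 4.62% of Ironwood Holdings Ltd.
Chain via Larkspur Trust (R1): 32% × 16% = 5.12% of Ironwood Holdings Ltd.
Direct interest in Ironwood Holdings Ltd: 3%.
Aggregating (R2): 32.83% + 4.62% + 5.12% + 3% = 45.57%.

45.57%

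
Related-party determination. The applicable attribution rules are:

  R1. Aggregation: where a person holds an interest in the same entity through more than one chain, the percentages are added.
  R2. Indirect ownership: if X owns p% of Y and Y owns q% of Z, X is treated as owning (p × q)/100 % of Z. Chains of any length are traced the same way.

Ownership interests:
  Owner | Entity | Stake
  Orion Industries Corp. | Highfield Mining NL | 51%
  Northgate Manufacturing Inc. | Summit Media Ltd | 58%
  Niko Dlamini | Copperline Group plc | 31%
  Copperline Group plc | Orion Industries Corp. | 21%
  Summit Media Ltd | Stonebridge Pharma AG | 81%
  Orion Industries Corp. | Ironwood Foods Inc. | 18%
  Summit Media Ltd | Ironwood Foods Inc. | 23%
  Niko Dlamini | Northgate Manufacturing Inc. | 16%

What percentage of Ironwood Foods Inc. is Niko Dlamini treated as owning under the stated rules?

3.3062%

Chain via Northgate Manufacturing Inc. → Summit Media Ltd (R2): 16% × 58% × 23% = 2.1344% of Ironwood Foods Inc.
Chain via Copperline Group plc → Orion Industries Corp. (R2): 31% × 21% × 18% = 1.1718% of Ironwood Foods Inc.
Aggregating (R1): 2.1344% + 1.1718% = 3.3062%.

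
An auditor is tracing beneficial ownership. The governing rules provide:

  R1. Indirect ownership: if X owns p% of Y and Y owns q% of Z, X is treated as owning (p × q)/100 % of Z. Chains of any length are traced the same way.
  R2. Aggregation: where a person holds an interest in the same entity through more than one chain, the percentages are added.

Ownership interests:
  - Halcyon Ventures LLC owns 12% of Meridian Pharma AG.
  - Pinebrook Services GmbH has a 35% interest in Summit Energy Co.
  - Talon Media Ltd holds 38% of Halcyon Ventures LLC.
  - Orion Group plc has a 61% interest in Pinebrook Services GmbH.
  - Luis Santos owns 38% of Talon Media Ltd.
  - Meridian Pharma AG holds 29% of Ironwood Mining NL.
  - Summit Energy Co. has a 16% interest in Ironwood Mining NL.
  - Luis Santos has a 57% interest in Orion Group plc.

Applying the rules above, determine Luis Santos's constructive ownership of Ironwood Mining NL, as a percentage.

Chain via Orion Group plc → Pinebrook Services GmbH → Summit Energy Co. (R1): 57% × 61% × 35% × 16% = 1.94712% of Ironwood Mining NL.
Chain via Talon Media Ltd → Halcyon Ventures LLC → Meridian Pharma AG (R1): 38% × 38% × 12% × 29% = 0.502512% of Ironwood Mining NL.
Aggregating (R2): 1.94712% + 0.502512% = 2.449632%.

2.449632%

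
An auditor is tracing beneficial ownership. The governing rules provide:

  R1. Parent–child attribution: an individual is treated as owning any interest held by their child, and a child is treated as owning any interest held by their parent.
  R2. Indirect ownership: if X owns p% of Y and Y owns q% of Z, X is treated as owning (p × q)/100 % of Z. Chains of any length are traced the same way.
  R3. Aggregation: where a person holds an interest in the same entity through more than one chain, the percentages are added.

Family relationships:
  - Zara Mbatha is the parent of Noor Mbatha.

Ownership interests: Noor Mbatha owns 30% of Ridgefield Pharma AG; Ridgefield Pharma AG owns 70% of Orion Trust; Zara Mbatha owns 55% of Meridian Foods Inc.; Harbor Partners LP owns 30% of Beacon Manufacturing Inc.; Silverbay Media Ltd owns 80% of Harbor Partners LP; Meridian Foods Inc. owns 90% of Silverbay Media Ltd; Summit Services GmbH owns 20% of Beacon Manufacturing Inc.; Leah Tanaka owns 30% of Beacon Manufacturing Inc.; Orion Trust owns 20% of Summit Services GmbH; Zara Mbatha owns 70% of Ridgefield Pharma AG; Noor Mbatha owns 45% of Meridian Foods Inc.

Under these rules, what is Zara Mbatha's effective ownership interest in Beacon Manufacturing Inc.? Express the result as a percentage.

24.4%

By parent–child attribution (R1), Zara Mbatha is treated as also owning Noor Mbatha's interest in Ridgefield Pharma AG, giving 70% + 30% = 100%.
By parent–child attribution (R1), Zara Mbatha is treated as also owning Noor Mbatha's interest in Meridian Foods Inc, giving 55% + 45% = 100%.
Chain via Ridgefield Pharma AG → Orion Trust → Summit Services GmbH (R2): 100% × 70% × 20% × 20% = 2.8% of Beacon Manufacturing Inc.
Chain via Meridian Foods Inc. → Silverbay Media Ltd → Harbor Partners LP (R2): 100% × 90% × 80% × 30% = 21.6% of Beacon Manufacturing Inc.
Aggregating (R3): 2.8% + 21.6% = 24.4%.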